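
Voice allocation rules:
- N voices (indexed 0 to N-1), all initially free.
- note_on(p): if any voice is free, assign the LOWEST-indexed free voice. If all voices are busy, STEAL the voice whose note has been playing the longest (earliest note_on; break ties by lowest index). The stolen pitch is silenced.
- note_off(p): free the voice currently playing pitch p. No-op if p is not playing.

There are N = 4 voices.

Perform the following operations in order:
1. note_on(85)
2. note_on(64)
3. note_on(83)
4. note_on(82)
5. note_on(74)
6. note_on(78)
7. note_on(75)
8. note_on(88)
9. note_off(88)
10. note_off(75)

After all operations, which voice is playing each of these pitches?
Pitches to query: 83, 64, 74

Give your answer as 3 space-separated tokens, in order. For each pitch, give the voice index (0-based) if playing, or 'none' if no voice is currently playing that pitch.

Answer: none none 0

Derivation:
Op 1: note_on(85): voice 0 is free -> assigned | voices=[85 - - -]
Op 2: note_on(64): voice 1 is free -> assigned | voices=[85 64 - -]
Op 3: note_on(83): voice 2 is free -> assigned | voices=[85 64 83 -]
Op 4: note_on(82): voice 3 is free -> assigned | voices=[85 64 83 82]
Op 5: note_on(74): all voices busy, STEAL voice 0 (pitch 85, oldest) -> assign | voices=[74 64 83 82]
Op 6: note_on(78): all voices busy, STEAL voice 1 (pitch 64, oldest) -> assign | voices=[74 78 83 82]
Op 7: note_on(75): all voices busy, STEAL voice 2 (pitch 83, oldest) -> assign | voices=[74 78 75 82]
Op 8: note_on(88): all voices busy, STEAL voice 3 (pitch 82, oldest) -> assign | voices=[74 78 75 88]
Op 9: note_off(88): free voice 3 | voices=[74 78 75 -]
Op 10: note_off(75): free voice 2 | voices=[74 78 - -]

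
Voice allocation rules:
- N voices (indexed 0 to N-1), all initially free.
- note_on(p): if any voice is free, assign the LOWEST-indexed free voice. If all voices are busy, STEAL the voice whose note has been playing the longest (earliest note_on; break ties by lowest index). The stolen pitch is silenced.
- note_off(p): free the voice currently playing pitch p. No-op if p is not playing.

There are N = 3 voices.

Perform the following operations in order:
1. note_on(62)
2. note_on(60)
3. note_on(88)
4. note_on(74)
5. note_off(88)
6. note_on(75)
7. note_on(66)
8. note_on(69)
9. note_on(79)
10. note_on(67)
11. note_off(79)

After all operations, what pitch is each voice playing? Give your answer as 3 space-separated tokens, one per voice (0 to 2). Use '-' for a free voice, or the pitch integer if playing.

Op 1: note_on(62): voice 0 is free -> assigned | voices=[62 - -]
Op 2: note_on(60): voice 1 is free -> assigned | voices=[62 60 -]
Op 3: note_on(88): voice 2 is free -> assigned | voices=[62 60 88]
Op 4: note_on(74): all voices busy, STEAL voice 0 (pitch 62, oldest) -> assign | voices=[74 60 88]
Op 5: note_off(88): free voice 2 | voices=[74 60 -]
Op 6: note_on(75): voice 2 is free -> assigned | voices=[74 60 75]
Op 7: note_on(66): all voices busy, STEAL voice 1 (pitch 60, oldest) -> assign | voices=[74 66 75]
Op 8: note_on(69): all voices busy, STEAL voice 0 (pitch 74, oldest) -> assign | voices=[69 66 75]
Op 9: note_on(79): all voices busy, STEAL voice 2 (pitch 75, oldest) -> assign | voices=[69 66 79]
Op 10: note_on(67): all voices busy, STEAL voice 1 (pitch 66, oldest) -> assign | voices=[69 67 79]
Op 11: note_off(79): free voice 2 | voices=[69 67 -]

Answer: 69 67 -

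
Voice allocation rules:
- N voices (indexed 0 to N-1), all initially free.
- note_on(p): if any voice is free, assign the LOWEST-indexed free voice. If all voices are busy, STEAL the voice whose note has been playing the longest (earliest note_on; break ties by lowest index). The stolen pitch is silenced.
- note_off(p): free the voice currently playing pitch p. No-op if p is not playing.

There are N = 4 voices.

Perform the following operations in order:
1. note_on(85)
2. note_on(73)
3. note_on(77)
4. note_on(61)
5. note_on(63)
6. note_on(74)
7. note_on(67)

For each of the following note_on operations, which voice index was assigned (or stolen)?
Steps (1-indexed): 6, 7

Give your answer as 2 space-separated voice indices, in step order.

Answer: 1 2

Derivation:
Op 1: note_on(85): voice 0 is free -> assigned | voices=[85 - - -]
Op 2: note_on(73): voice 1 is free -> assigned | voices=[85 73 - -]
Op 3: note_on(77): voice 2 is free -> assigned | voices=[85 73 77 -]
Op 4: note_on(61): voice 3 is free -> assigned | voices=[85 73 77 61]
Op 5: note_on(63): all voices busy, STEAL voice 0 (pitch 85, oldest) -> assign | voices=[63 73 77 61]
Op 6: note_on(74): all voices busy, STEAL voice 1 (pitch 73, oldest) -> assign | voices=[63 74 77 61]
Op 7: note_on(67): all voices busy, STEAL voice 2 (pitch 77, oldest) -> assign | voices=[63 74 67 61]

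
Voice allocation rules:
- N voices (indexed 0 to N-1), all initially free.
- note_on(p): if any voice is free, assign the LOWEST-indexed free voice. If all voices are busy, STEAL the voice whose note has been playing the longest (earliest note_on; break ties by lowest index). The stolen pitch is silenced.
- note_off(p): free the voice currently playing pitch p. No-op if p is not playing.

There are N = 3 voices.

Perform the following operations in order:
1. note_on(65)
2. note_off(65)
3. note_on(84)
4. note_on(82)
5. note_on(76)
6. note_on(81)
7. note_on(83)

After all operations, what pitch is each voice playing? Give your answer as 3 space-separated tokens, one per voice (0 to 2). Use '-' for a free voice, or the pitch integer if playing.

Answer: 81 83 76

Derivation:
Op 1: note_on(65): voice 0 is free -> assigned | voices=[65 - -]
Op 2: note_off(65): free voice 0 | voices=[- - -]
Op 3: note_on(84): voice 0 is free -> assigned | voices=[84 - -]
Op 4: note_on(82): voice 1 is free -> assigned | voices=[84 82 -]
Op 5: note_on(76): voice 2 is free -> assigned | voices=[84 82 76]
Op 6: note_on(81): all voices busy, STEAL voice 0 (pitch 84, oldest) -> assign | voices=[81 82 76]
Op 7: note_on(83): all voices busy, STEAL voice 1 (pitch 82, oldest) -> assign | voices=[81 83 76]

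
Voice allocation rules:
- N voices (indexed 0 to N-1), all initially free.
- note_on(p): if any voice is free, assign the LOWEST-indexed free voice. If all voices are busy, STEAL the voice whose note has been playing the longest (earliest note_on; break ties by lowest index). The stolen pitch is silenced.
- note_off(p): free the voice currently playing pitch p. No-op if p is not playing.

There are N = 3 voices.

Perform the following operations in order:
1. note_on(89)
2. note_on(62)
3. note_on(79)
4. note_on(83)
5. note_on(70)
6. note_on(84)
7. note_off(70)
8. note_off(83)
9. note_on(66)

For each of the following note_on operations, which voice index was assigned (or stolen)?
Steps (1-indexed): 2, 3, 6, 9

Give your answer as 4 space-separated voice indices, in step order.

Op 1: note_on(89): voice 0 is free -> assigned | voices=[89 - -]
Op 2: note_on(62): voice 1 is free -> assigned | voices=[89 62 -]
Op 3: note_on(79): voice 2 is free -> assigned | voices=[89 62 79]
Op 4: note_on(83): all voices busy, STEAL voice 0 (pitch 89, oldest) -> assign | voices=[83 62 79]
Op 5: note_on(70): all voices busy, STEAL voice 1 (pitch 62, oldest) -> assign | voices=[83 70 79]
Op 6: note_on(84): all voices busy, STEAL voice 2 (pitch 79, oldest) -> assign | voices=[83 70 84]
Op 7: note_off(70): free voice 1 | voices=[83 - 84]
Op 8: note_off(83): free voice 0 | voices=[- - 84]
Op 9: note_on(66): voice 0 is free -> assigned | voices=[66 - 84]

Answer: 1 2 2 0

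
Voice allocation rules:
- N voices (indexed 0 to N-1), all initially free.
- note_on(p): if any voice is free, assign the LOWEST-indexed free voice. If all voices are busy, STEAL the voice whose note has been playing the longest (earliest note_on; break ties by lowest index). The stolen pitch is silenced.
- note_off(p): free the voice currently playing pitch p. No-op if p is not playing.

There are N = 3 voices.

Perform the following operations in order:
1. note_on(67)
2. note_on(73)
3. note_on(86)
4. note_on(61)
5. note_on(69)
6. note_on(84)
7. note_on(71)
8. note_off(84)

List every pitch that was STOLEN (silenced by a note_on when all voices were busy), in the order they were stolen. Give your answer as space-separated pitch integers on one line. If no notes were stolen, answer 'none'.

Answer: 67 73 86 61

Derivation:
Op 1: note_on(67): voice 0 is free -> assigned | voices=[67 - -]
Op 2: note_on(73): voice 1 is free -> assigned | voices=[67 73 -]
Op 3: note_on(86): voice 2 is free -> assigned | voices=[67 73 86]
Op 4: note_on(61): all voices busy, STEAL voice 0 (pitch 67, oldest) -> assign | voices=[61 73 86]
Op 5: note_on(69): all voices busy, STEAL voice 1 (pitch 73, oldest) -> assign | voices=[61 69 86]
Op 6: note_on(84): all voices busy, STEAL voice 2 (pitch 86, oldest) -> assign | voices=[61 69 84]
Op 7: note_on(71): all voices busy, STEAL voice 0 (pitch 61, oldest) -> assign | voices=[71 69 84]
Op 8: note_off(84): free voice 2 | voices=[71 69 -]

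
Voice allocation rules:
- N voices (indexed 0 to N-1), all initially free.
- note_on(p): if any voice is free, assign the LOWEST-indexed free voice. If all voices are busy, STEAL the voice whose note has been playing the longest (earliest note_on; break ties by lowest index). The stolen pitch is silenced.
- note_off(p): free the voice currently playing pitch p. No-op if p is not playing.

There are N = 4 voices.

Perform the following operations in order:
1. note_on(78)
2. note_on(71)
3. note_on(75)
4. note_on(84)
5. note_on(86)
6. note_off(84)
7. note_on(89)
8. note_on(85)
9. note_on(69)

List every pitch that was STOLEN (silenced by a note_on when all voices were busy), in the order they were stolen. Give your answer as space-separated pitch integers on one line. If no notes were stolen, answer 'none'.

Op 1: note_on(78): voice 0 is free -> assigned | voices=[78 - - -]
Op 2: note_on(71): voice 1 is free -> assigned | voices=[78 71 - -]
Op 3: note_on(75): voice 2 is free -> assigned | voices=[78 71 75 -]
Op 4: note_on(84): voice 3 is free -> assigned | voices=[78 71 75 84]
Op 5: note_on(86): all voices busy, STEAL voice 0 (pitch 78, oldest) -> assign | voices=[86 71 75 84]
Op 6: note_off(84): free voice 3 | voices=[86 71 75 -]
Op 7: note_on(89): voice 3 is free -> assigned | voices=[86 71 75 89]
Op 8: note_on(85): all voices busy, STEAL voice 1 (pitch 71, oldest) -> assign | voices=[86 85 75 89]
Op 9: note_on(69): all voices busy, STEAL voice 2 (pitch 75, oldest) -> assign | voices=[86 85 69 89]

Answer: 78 71 75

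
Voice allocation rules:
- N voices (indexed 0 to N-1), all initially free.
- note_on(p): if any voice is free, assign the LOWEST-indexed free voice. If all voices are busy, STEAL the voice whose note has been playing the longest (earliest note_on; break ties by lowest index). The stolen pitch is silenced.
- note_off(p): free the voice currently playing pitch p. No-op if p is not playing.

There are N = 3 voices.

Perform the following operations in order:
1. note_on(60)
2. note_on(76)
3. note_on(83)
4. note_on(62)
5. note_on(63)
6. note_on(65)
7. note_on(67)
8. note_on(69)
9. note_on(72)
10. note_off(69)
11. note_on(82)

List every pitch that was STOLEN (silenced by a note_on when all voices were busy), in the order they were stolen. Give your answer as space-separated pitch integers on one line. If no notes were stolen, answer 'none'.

Op 1: note_on(60): voice 0 is free -> assigned | voices=[60 - -]
Op 2: note_on(76): voice 1 is free -> assigned | voices=[60 76 -]
Op 3: note_on(83): voice 2 is free -> assigned | voices=[60 76 83]
Op 4: note_on(62): all voices busy, STEAL voice 0 (pitch 60, oldest) -> assign | voices=[62 76 83]
Op 5: note_on(63): all voices busy, STEAL voice 1 (pitch 76, oldest) -> assign | voices=[62 63 83]
Op 6: note_on(65): all voices busy, STEAL voice 2 (pitch 83, oldest) -> assign | voices=[62 63 65]
Op 7: note_on(67): all voices busy, STEAL voice 0 (pitch 62, oldest) -> assign | voices=[67 63 65]
Op 8: note_on(69): all voices busy, STEAL voice 1 (pitch 63, oldest) -> assign | voices=[67 69 65]
Op 9: note_on(72): all voices busy, STEAL voice 2 (pitch 65, oldest) -> assign | voices=[67 69 72]
Op 10: note_off(69): free voice 1 | voices=[67 - 72]
Op 11: note_on(82): voice 1 is free -> assigned | voices=[67 82 72]

Answer: 60 76 83 62 63 65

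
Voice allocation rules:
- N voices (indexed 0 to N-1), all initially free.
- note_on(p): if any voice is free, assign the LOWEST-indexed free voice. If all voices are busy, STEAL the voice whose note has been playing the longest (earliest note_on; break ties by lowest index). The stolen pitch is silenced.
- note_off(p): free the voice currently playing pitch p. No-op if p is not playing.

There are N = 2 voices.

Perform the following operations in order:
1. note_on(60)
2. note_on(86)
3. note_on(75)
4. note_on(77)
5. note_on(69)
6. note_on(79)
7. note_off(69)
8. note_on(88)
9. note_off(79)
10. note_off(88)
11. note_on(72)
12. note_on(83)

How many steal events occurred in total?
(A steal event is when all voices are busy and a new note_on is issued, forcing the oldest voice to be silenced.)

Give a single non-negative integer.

Answer: 4

Derivation:
Op 1: note_on(60): voice 0 is free -> assigned | voices=[60 -]
Op 2: note_on(86): voice 1 is free -> assigned | voices=[60 86]
Op 3: note_on(75): all voices busy, STEAL voice 0 (pitch 60, oldest) -> assign | voices=[75 86]
Op 4: note_on(77): all voices busy, STEAL voice 1 (pitch 86, oldest) -> assign | voices=[75 77]
Op 5: note_on(69): all voices busy, STEAL voice 0 (pitch 75, oldest) -> assign | voices=[69 77]
Op 6: note_on(79): all voices busy, STEAL voice 1 (pitch 77, oldest) -> assign | voices=[69 79]
Op 7: note_off(69): free voice 0 | voices=[- 79]
Op 8: note_on(88): voice 0 is free -> assigned | voices=[88 79]
Op 9: note_off(79): free voice 1 | voices=[88 -]
Op 10: note_off(88): free voice 0 | voices=[- -]
Op 11: note_on(72): voice 0 is free -> assigned | voices=[72 -]
Op 12: note_on(83): voice 1 is free -> assigned | voices=[72 83]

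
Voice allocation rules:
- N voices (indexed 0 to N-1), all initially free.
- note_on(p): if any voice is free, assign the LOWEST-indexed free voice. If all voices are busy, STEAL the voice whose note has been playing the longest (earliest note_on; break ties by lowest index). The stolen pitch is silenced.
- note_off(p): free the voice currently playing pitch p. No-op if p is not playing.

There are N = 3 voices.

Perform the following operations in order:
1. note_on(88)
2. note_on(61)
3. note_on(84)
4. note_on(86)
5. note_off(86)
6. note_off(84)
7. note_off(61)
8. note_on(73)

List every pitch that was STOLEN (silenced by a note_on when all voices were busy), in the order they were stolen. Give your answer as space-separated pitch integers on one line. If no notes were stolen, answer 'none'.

Answer: 88

Derivation:
Op 1: note_on(88): voice 0 is free -> assigned | voices=[88 - -]
Op 2: note_on(61): voice 1 is free -> assigned | voices=[88 61 -]
Op 3: note_on(84): voice 2 is free -> assigned | voices=[88 61 84]
Op 4: note_on(86): all voices busy, STEAL voice 0 (pitch 88, oldest) -> assign | voices=[86 61 84]
Op 5: note_off(86): free voice 0 | voices=[- 61 84]
Op 6: note_off(84): free voice 2 | voices=[- 61 -]
Op 7: note_off(61): free voice 1 | voices=[- - -]
Op 8: note_on(73): voice 0 is free -> assigned | voices=[73 - -]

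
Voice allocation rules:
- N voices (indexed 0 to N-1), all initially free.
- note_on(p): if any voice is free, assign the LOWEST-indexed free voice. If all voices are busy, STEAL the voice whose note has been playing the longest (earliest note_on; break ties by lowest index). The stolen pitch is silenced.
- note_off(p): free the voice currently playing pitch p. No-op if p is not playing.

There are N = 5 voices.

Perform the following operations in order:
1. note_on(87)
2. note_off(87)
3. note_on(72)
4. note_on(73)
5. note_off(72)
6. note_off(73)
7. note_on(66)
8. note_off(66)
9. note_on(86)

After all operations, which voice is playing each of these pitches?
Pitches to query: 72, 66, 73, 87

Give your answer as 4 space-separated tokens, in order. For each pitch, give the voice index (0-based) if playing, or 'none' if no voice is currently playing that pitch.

Op 1: note_on(87): voice 0 is free -> assigned | voices=[87 - - - -]
Op 2: note_off(87): free voice 0 | voices=[- - - - -]
Op 3: note_on(72): voice 0 is free -> assigned | voices=[72 - - - -]
Op 4: note_on(73): voice 1 is free -> assigned | voices=[72 73 - - -]
Op 5: note_off(72): free voice 0 | voices=[- 73 - - -]
Op 6: note_off(73): free voice 1 | voices=[- - - - -]
Op 7: note_on(66): voice 0 is free -> assigned | voices=[66 - - - -]
Op 8: note_off(66): free voice 0 | voices=[- - - - -]
Op 9: note_on(86): voice 0 is free -> assigned | voices=[86 - - - -]

Answer: none none none none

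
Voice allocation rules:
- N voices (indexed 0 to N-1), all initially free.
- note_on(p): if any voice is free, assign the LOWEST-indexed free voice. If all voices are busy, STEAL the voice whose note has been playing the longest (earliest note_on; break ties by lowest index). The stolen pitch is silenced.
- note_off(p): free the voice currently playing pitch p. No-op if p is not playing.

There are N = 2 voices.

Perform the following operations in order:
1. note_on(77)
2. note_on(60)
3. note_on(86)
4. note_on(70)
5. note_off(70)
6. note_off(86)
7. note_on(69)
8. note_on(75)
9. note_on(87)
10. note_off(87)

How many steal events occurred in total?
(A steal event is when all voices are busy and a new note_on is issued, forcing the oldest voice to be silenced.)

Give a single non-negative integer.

Answer: 3

Derivation:
Op 1: note_on(77): voice 0 is free -> assigned | voices=[77 -]
Op 2: note_on(60): voice 1 is free -> assigned | voices=[77 60]
Op 3: note_on(86): all voices busy, STEAL voice 0 (pitch 77, oldest) -> assign | voices=[86 60]
Op 4: note_on(70): all voices busy, STEAL voice 1 (pitch 60, oldest) -> assign | voices=[86 70]
Op 5: note_off(70): free voice 1 | voices=[86 -]
Op 6: note_off(86): free voice 0 | voices=[- -]
Op 7: note_on(69): voice 0 is free -> assigned | voices=[69 -]
Op 8: note_on(75): voice 1 is free -> assigned | voices=[69 75]
Op 9: note_on(87): all voices busy, STEAL voice 0 (pitch 69, oldest) -> assign | voices=[87 75]
Op 10: note_off(87): free voice 0 | voices=[- 75]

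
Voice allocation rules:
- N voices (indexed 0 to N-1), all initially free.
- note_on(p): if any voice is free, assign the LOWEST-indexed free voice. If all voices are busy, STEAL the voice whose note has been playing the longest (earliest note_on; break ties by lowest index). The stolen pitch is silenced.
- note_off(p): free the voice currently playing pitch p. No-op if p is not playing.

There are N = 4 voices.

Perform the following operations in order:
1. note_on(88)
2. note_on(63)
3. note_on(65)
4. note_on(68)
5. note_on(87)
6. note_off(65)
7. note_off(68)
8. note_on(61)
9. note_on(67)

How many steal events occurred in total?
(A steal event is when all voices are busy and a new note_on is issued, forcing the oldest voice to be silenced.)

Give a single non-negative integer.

Op 1: note_on(88): voice 0 is free -> assigned | voices=[88 - - -]
Op 2: note_on(63): voice 1 is free -> assigned | voices=[88 63 - -]
Op 3: note_on(65): voice 2 is free -> assigned | voices=[88 63 65 -]
Op 4: note_on(68): voice 3 is free -> assigned | voices=[88 63 65 68]
Op 5: note_on(87): all voices busy, STEAL voice 0 (pitch 88, oldest) -> assign | voices=[87 63 65 68]
Op 6: note_off(65): free voice 2 | voices=[87 63 - 68]
Op 7: note_off(68): free voice 3 | voices=[87 63 - -]
Op 8: note_on(61): voice 2 is free -> assigned | voices=[87 63 61 -]
Op 9: note_on(67): voice 3 is free -> assigned | voices=[87 63 61 67]

Answer: 1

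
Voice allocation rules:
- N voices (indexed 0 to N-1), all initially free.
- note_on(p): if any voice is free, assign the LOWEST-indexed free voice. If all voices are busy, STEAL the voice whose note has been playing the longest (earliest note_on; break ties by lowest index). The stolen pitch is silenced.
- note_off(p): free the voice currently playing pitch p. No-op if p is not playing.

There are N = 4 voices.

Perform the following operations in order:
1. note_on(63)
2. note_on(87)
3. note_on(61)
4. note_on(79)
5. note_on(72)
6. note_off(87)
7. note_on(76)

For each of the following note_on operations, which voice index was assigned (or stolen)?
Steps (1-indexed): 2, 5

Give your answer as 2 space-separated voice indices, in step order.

Answer: 1 0

Derivation:
Op 1: note_on(63): voice 0 is free -> assigned | voices=[63 - - -]
Op 2: note_on(87): voice 1 is free -> assigned | voices=[63 87 - -]
Op 3: note_on(61): voice 2 is free -> assigned | voices=[63 87 61 -]
Op 4: note_on(79): voice 3 is free -> assigned | voices=[63 87 61 79]
Op 5: note_on(72): all voices busy, STEAL voice 0 (pitch 63, oldest) -> assign | voices=[72 87 61 79]
Op 6: note_off(87): free voice 1 | voices=[72 - 61 79]
Op 7: note_on(76): voice 1 is free -> assigned | voices=[72 76 61 79]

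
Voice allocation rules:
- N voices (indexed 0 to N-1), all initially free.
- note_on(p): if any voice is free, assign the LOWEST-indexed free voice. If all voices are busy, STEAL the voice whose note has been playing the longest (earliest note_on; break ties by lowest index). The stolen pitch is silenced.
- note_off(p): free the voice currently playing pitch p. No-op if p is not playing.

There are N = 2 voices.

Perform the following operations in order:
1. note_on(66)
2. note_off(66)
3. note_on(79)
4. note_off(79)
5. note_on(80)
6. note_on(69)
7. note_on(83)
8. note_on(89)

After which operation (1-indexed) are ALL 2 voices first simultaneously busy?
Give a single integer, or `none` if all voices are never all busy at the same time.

Op 1: note_on(66): voice 0 is free -> assigned | voices=[66 -]
Op 2: note_off(66): free voice 0 | voices=[- -]
Op 3: note_on(79): voice 0 is free -> assigned | voices=[79 -]
Op 4: note_off(79): free voice 0 | voices=[- -]
Op 5: note_on(80): voice 0 is free -> assigned | voices=[80 -]
Op 6: note_on(69): voice 1 is free -> assigned | voices=[80 69]
Op 7: note_on(83): all voices busy, STEAL voice 0 (pitch 80, oldest) -> assign | voices=[83 69]
Op 8: note_on(89): all voices busy, STEAL voice 1 (pitch 69, oldest) -> assign | voices=[83 89]

Answer: 6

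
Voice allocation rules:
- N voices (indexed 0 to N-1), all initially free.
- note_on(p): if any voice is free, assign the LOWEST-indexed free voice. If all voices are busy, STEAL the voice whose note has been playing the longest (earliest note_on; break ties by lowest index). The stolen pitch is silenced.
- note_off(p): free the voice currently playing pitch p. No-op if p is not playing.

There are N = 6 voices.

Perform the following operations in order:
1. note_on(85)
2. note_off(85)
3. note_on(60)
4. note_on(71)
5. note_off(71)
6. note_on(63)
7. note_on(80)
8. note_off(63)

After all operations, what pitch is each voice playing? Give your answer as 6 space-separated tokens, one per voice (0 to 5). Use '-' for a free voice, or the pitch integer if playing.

Answer: 60 - 80 - - -

Derivation:
Op 1: note_on(85): voice 0 is free -> assigned | voices=[85 - - - - -]
Op 2: note_off(85): free voice 0 | voices=[- - - - - -]
Op 3: note_on(60): voice 0 is free -> assigned | voices=[60 - - - - -]
Op 4: note_on(71): voice 1 is free -> assigned | voices=[60 71 - - - -]
Op 5: note_off(71): free voice 1 | voices=[60 - - - - -]
Op 6: note_on(63): voice 1 is free -> assigned | voices=[60 63 - - - -]
Op 7: note_on(80): voice 2 is free -> assigned | voices=[60 63 80 - - -]
Op 8: note_off(63): free voice 1 | voices=[60 - 80 - - -]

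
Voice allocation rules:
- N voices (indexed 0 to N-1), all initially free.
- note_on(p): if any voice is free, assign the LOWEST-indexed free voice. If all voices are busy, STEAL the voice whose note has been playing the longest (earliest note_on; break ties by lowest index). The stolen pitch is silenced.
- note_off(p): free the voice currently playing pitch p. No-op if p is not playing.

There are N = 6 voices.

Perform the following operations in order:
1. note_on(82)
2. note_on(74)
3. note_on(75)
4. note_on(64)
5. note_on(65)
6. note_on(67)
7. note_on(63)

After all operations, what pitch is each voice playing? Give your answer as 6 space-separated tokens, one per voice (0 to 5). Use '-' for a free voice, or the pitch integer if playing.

Op 1: note_on(82): voice 0 is free -> assigned | voices=[82 - - - - -]
Op 2: note_on(74): voice 1 is free -> assigned | voices=[82 74 - - - -]
Op 3: note_on(75): voice 2 is free -> assigned | voices=[82 74 75 - - -]
Op 4: note_on(64): voice 3 is free -> assigned | voices=[82 74 75 64 - -]
Op 5: note_on(65): voice 4 is free -> assigned | voices=[82 74 75 64 65 -]
Op 6: note_on(67): voice 5 is free -> assigned | voices=[82 74 75 64 65 67]
Op 7: note_on(63): all voices busy, STEAL voice 0 (pitch 82, oldest) -> assign | voices=[63 74 75 64 65 67]

Answer: 63 74 75 64 65 67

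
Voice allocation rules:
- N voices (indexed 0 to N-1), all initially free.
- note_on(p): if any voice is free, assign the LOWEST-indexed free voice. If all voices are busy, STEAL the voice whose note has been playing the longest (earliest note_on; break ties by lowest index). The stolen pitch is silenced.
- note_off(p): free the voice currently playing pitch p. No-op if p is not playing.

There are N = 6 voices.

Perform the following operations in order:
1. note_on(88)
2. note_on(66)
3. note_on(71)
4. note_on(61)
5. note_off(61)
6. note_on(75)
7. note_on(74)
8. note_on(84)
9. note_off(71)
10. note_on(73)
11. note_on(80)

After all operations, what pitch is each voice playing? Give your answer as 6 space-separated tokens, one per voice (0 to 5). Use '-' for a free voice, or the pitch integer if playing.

Answer: 80 66 73 75 74 84

Derivation:
Op 1: note_on(88): voice 0 is free -> assigned | voices=[88 - - - - -]
Op 2: note_on(66): voice 1 is free -> assigned | voices=[88 66 - - - -]
Op 3: note_on(71): voice 2 is free -> assigned | voices=[88 66 71 - - -]
Op 4: note_on(61): voice 3 is free -> assigned | voices=[88 66 71 61 - -]
Op 5: note_off(61): free voice 3 | voices=[88 66 71 - - -]
Op 6: note_on(75): voice 3 is free -> assigned | voices=[88 66 71 75 - -]
Op 7: note_on(74): voice 4 is free -> assigned | voices=[88 66 71 75 74 -]
Op 8: note_on(84): voice 5 is free -> assigned | voices=[88 66 71 75 74 84]
Op 9: note_off(71): free voice 2 | voices=[88 66 - 75 74 84]
Op 10: note_on(73): voice 2 is free -> assigned | voices=[88 66 73 75 74 84]
Op 11: note_on(80): all voices busy, STEAL voice 0 (pitch 88, oldest) -> assign | voices=[80 66 73 75 74 84]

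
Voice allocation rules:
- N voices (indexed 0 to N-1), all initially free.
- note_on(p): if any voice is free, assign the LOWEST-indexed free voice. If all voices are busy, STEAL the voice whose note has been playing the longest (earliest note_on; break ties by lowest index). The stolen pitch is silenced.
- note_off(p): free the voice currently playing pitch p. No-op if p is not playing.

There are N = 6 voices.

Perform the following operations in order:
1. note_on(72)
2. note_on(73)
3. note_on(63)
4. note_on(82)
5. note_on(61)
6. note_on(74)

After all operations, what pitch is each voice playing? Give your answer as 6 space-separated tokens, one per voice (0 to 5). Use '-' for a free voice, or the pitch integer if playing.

Answer: 72 73 63 82 61 74

Derivation:
Op 1: note_on(72): voice 0 is free -> assigned | voices=[72 - - - - -]
Op 2: note_on(73): voice 1 is free -> assigned | voices=[72 73 - - - -]
Op 3: note_on(63): voice 2 is free -> assigned | voices=[72 73 63 - - -]
Op 4: note_on(82): voice 3 is free -> assigned | voices=[72 73 63 82 - -]
Op 5: note_on(61): voice 4 is free -> assigned | voices=[72 73 63 82 61 -]
Op 6: note_on(74): voice 5 is free -> assigned | voices=[72 73 63 82 61 74]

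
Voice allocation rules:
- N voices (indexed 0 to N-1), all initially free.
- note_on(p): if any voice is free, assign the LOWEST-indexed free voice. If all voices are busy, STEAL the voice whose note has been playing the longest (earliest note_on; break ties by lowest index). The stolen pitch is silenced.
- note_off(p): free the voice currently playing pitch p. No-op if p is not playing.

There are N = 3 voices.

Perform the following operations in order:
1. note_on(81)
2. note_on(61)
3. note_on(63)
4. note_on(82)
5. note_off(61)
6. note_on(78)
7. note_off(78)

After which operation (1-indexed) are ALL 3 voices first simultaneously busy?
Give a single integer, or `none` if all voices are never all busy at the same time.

Op 1: note_on(81): voice 0 is free -> assigned | voices=[81 - -]
Op 2: note_on(61): voice 1 is free -> assigned | voices=[81 61 -]
Op 3: note_on(63): voice 2 is free -> assigned | voices=[81 61 63]
Op 4: note_on(82): all voices busy, STEAL voice 0 (pitch 81, oldest) -> assign | voices=[82 61 63]
Op 5: note_off(61): free voice 1 | voices=[82 - 63]
Op 6: note_on(78): voice 1 is free -> assigned | voices=[82 78 63]
Op 7: note_off(78): free voice 1 | voices=[82 - 63]

Answer: 3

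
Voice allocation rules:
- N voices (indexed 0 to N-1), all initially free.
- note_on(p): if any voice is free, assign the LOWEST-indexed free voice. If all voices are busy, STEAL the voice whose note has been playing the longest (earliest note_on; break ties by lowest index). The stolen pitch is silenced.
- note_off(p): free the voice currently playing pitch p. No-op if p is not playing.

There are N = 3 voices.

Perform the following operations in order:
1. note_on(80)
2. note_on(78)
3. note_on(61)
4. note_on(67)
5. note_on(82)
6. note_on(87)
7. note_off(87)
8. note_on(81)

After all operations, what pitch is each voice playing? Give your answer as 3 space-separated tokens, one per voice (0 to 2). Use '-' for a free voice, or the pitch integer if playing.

Answer: 67 82 81

Derivation:
Op 1: note_on(80): voice 0 is free -> assigned | voices=[80 - -]
Op 2: note_on(78): voice 1 is free -> assigned | voices=[80 78 -]
Op 3: note_on(61): voice 2 is free -> assigned | voices=[80 78 61]
Op 4: note_on(67): all voices busy, STEAL voice 0 (pitch 80, oldest) -> assign | voices=[67 78 61]
Op 5: note_on(82): all voices busy, STEAL voice 1 (pitch 78, oldest) -> assign | voices=[67 82 61]
Op 6: note_on(87): all voices busy, STEAL voice 2 (pitch 61, oldest) -> assign | voices=[67 82 87]
Op 7: note_off(87): free voice 2 | voices=[67 82 -]
Op 8: note_on(81): voice 2 is free -> assigned | voices=[67 82 81]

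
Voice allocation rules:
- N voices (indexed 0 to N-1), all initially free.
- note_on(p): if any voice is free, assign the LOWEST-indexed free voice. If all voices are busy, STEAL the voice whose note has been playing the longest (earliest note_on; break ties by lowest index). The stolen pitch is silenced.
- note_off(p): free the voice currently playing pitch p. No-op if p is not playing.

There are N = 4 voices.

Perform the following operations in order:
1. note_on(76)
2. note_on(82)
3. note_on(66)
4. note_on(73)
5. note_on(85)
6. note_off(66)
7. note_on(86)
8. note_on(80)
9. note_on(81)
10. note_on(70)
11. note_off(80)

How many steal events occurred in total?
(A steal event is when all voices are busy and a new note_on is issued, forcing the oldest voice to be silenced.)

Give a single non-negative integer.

Answer: 4

Derivation:
Op 1: note_on(76): voice 0 is free -> assigned | voices=[76 - - -]
Op 2: note_on(82): voice 1 is free -> assigned | voices=[76 82 - -]
Op 3: note_on(66): voice 2 is free -> assigned | voices=[76 82 66 -]
Op 4: note_on(73): voice 3 is free -> assigned | voices=[76 82 66 73]
Op 5: note_on(85): all voices busy, STEAL voice 0 (pitch 76, oldest) -> assign | voices=[85 82 66 73]
Op 6: note_off(66): free voice 2 | voices=[85 82 - 73]
Op 7: note_on(86): voice 2 is free -> assigned | voices=[85 82 86 73]
Op 8: note_on(80): all voices busy, STEAL voice 1 (pitch 82, oldest) -> assign | voices=[85 80 86 73]
Op 9: note_on(81): all voices busy, STEAL voice 3 (pitch 73, oldest) -> assign | voices=[85 80 86 81]
Op 10: note_on(70): all voices busy, STEAL voice 0 (pitch 85, oldest) -> assign | voices=[70 80 86 81]
Op 11: note_off(80): free voice 1 | voices=[70 - 86 81]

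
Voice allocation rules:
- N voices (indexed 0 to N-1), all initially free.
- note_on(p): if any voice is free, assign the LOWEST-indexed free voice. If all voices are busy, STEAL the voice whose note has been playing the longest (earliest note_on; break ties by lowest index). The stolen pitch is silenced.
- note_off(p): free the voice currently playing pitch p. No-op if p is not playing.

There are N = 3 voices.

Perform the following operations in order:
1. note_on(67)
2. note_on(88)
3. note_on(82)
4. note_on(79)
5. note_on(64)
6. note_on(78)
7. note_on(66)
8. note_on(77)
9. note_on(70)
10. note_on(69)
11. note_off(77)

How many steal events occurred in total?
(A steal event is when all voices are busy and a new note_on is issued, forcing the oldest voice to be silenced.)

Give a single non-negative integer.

Op 1: note_on(67): voice 0 is free -> assigned | voices=[67 - -]
Op 2: note_on(88): voice 1 is free -> assigned | voices=[67 88 -]
Op 3: note_on(82): voice 2 is free -> assigned | voices=[67 88 82]
Op 4: note_on(79): all voices busy, STEAL voice 0 (pitch 67, oldest) -> assign | voices=[79 88 82]
Op 5: note_on(64): all voices busy, STEAL voice 1 (pitch 88, oldest) -> assign | voices=[79 64 82]
Op 6: note_on(78): all voices busy, STEAL voice 2 (pitch 82, oldest) -> assign | voices=[79 64 78]
Op 7: note_on(66): all voices busy, STEAL voice 0 (pitch 79, oldest) -> assign | voices=[66 64 78]
Op 8: note_on(77): all voices busy, STEAL voice 1 (pitch 64, oldest) -> assign | voices=[66 77 78]
Op 9: note_on(70): all voices busy, STEAL voice 2 (pitch 78, oldest) -> assign | voices=[66 77 70]
Op 10: note_on(69): all voices busy, STEAL voice 0 (pitch 66, oldest) -> assign | voices=[69 77 70]
Op 11: note_off(77): free voice 1 | voices=[69 - 70]

Answer: 7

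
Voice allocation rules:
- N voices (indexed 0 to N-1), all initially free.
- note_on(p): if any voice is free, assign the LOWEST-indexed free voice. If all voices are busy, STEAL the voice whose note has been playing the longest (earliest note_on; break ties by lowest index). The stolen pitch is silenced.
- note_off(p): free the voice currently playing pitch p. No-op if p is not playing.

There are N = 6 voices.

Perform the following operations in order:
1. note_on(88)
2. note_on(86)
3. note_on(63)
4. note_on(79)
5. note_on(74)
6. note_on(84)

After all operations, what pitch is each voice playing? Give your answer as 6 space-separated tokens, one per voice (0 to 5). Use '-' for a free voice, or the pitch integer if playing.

Op 1: note_on(88): voice 0 is free -> assigned | voices=[88 - - - - -]
Op 2: note_on(86): voice 1 is free -> assigned | voices=[88 86 - - - -]
Op 3: note_on(63): voice 2 is free -> assigned | voices=[88 86 63 - - -]
Op 4: note_on(79): voice 3 is free -> assigned | voices=[88 86 63 79 - -]
Op 5: note_on(74): voice 4 is free -> assigned | voices=[88 86 63 79 74 -]
Op 6: note_on(84): voice 5 is free -> assigned | voices=[88 86 63 79 74 84]

Answer: 88 86 63 79 74 84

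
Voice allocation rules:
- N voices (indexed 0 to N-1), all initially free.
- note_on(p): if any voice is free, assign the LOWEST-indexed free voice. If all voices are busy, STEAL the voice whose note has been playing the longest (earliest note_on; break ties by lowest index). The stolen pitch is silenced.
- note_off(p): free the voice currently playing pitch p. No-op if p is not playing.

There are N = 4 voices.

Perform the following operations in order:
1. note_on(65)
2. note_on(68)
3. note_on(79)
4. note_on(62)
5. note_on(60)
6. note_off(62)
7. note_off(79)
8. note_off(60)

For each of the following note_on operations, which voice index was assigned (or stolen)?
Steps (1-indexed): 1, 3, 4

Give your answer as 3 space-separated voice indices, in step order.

Answer: 0 2 3

Derivation:
Op 1: note_on(65): voice 0 is free -> assigned | voices=[65 - - -]
Op 2: note_on(68): voice 1 is free -> assigned | voices=[65 68 - -]
Op 3: note_on(79): voice 2 is free -> assigned | voices=[65 68 79 -]
Op 4: note_on(62): voice 3 is free -> assigned | voices=[65 68 79 62]
Op 5: note_on(60): all voices busy, STEAL voice 0 (pitch 65, oldest) -> assign | voices=[60 68 79 62]
Op 6: note_off(62): free voice 3 | voices=[60 68 79 -]
Op 7: note_off(79): free voice 2 | voices=[60 68 - -]
Op 8: note_off(60): free voice 0 | voices=[- 68 - -]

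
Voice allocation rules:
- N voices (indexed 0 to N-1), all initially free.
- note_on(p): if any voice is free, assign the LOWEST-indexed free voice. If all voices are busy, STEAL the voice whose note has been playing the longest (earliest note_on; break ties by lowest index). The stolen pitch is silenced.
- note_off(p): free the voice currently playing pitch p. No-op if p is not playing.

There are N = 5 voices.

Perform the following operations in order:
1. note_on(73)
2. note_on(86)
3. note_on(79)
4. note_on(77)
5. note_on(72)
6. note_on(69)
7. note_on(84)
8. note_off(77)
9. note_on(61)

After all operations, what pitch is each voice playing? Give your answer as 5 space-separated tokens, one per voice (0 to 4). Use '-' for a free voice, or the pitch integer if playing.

Op 1: note_on(73): voice 0 is free -> assigned | voices=[73 - - - -]
Op 2: note_on(86): voice 1 is free -> assigned | voices=[73 86 - - -]
Op 3: note_on(79): voice 2 is free -> assigned | voices=[73 86 79 - -]
Op 4: note_on(77): voice 3 is free -> assigned | voices=[73 86 79 77 -]
Op 5: note_on(72): voice 4 is free -> assigned | voices=[73 86 79 77 72]
Op 6: note_on(69): all voices busy, STEAL voice 0 (pitch 73, oldest) -> assign | voices=[69 86 79 77 72]
Op 7: note_on(84): all voices busy, STEAL voice 1 (pitch 86, oldest) -> assign | voices=[69 84 79 77 72]
Op 8: note_off(77): free voice 3 | voices=[69 84 79 - 72]
Op 9: note_on(61): voice 3 is free -> assigned | voices=[69 84 79 61 72]

Answer: 69 84 79 61 72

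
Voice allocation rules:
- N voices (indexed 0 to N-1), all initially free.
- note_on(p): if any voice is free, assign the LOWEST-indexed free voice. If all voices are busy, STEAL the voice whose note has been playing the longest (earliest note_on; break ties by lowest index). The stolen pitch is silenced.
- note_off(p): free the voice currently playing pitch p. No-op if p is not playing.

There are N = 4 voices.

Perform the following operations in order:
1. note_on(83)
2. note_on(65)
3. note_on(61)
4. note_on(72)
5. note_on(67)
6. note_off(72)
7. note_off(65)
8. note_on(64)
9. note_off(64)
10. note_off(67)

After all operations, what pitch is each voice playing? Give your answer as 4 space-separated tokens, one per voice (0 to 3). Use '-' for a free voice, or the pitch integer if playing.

Answer: - - 61 -

Derivation:
Op 1: note_on(83): voice 0 is free -> assigned | voices=[83 - - -]
Op 2: note_on(65): voice 1 is free -> assigned | voices=[83 65 - -]
Op 3: note_on(61): voice 2 is free -> assigned | voices=[83 65 61 -]
Op 4: note_on(72): voice 3 is free -> assigned | voices=[83 65 61 72]
Op 5: note_on(67): all voices busy, STEAL voice 0 (pitch 83, oldest) -> assign | voices=[67 65 61 72]
Op 6: note_off(72): free voice 3 | voices=[67 65 61 -]
Op 7: note_off(65): free voice 1 | voices=[67 - 61 -]
Op 8: note_on(64): voice 1 is free -> assigned | voices=[67 64 61 -]
Op 9: note_off(64): free voice 1 | voices=[67 - 61 -]
Op 10: note_off(67): free voice 0 | voices=[- - 61 -]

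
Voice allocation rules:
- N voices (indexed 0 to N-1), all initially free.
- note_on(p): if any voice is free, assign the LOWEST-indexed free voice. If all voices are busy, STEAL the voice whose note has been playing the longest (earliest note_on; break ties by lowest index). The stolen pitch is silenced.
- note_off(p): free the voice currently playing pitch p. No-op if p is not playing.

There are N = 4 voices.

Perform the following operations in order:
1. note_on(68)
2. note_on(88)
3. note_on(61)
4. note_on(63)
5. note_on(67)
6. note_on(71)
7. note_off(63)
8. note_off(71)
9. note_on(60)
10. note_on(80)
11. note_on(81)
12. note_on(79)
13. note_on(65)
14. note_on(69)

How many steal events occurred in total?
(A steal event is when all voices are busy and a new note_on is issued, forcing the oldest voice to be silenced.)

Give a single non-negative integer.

Op 1: note_on(68): voice 0 is free -> assigned | voices=[68 - - -]
Op 2: note_on(88): voice 1 is free -> assigned | voices=[68 88 - -]
Op 3: note_on(61): voice 2 is free -> assigned | voices=[68 88 61 -]
Op 4: note_on(63): voice 3 is free -> assigned | voices=[68 88 61 63]
Op 5: note_on(67): all voices busy, STEAL voice 0 (pitch 68, oldest) -> assign | voices=[67 88 61 63]
Op 6: note_on(71): all voices busy, STEAL voice 1 (pitch 88, oldest) -> assign | voices=[67 71 61 63]
Op 7: note_off(63): free voice 3 | voices=[67 71 61 -]
Op 8: note_off(71): free voice 1 | voices=[67 - 61 -]
Op 9: note_on(60): voice 1 is free -> assigned | voices=[67 60 61 -]
Op 10: note_on(80): voice 3 is free -> assigned | voices=[67 60 61 80]
Op 11: note_on(81): all voices busy, STEAL voice 2 (pitch 61, oldest) -> assign | voices=[67 60 81 80]
Op 12: note_on(79): all voices busy, STEAL voice 0 (pitch 67, oldest) -> assign | voices=[79 60 81 80]
Op 13: note_on(65): all voices busy, STEAL voice 1 (pitch 60, oldest) -> assign | voices=[79 65 81 80]
Op 14: note_on(69): all voices busy, STEAL voice 3 (pitch 80, oldest) -> assign | voices=[79 65 81 69]

Answer: 6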